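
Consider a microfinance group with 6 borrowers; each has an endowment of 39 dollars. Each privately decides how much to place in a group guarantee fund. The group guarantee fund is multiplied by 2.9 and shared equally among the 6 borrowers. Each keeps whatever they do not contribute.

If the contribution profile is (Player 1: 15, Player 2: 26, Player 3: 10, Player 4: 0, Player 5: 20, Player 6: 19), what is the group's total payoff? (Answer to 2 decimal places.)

405.00 dollars

Total contributed: 15 + 26 + 10 + 0 + 20 + 19 = 90; total kept: 6 × 39 − 90 = 144.
The group guarantee fund pays out 2.9 × 90 = 261.00 in aggregate.
Group total = 144 + 261.00 = 405.00.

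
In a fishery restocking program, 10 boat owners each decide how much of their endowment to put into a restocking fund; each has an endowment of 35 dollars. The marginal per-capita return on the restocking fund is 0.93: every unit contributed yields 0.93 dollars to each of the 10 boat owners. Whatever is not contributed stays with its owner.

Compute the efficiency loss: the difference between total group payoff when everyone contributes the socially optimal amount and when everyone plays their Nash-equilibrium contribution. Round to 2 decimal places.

2905.00 dollars

The private return per contributed unit is 0.93 < 1, so contributing 0 is dominant for every player. At the Nash equilibrium everyone keeps their 35, and the group total is 10 × 35 = 350.
Each contributed unit returns 9.300 to the group as a whole (0.93 to each of 10 players), which exceeds 1, so the social optimum is full contribution: group total = 9.300 × 350 = 3255.00.
Efficiency loss = 3255.00 − 350 = 2905.00.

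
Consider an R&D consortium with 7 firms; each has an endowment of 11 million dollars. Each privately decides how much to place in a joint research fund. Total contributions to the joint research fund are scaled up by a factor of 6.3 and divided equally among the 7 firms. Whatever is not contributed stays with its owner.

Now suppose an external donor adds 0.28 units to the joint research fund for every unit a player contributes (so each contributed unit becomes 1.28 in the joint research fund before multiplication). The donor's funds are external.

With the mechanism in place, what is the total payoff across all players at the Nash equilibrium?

The effective private return per unit is now 6.3 × 1.28 / 7 = 1.1520 > 1, so every player's dominant strategy flips to full contribution.
At the Nash equilibrium everyone contributes 11. Group total payoff = 6.3 × 1.28 × 77 = 620.93.

620.93 million dollars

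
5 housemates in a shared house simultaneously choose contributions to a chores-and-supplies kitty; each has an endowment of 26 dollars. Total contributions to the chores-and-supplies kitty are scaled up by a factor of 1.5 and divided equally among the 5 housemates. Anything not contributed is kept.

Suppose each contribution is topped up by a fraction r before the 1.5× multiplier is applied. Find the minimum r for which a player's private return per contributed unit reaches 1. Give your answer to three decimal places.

2.333

With matching at rate r, one contributed unit becomes (1 + r) in the chores-and-supplies kitty and returns 1.5 × (1 + r) / 5 to the contributor.
Setting this equal to 1: 1 + r = 5/1.5 = 3.3333.
So the minimum matching rate is r = 3.3333 − 1 = 2.333.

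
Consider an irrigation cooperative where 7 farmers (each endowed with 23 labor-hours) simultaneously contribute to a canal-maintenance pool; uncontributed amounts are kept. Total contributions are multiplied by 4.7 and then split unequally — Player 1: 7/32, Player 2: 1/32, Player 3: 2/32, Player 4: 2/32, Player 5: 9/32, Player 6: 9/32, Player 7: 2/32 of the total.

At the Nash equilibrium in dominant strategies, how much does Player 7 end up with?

For player j, contributing a unit is worthwhile iff 4.7 × (j's share) ≥ 1, i.e. iff j's share is at least 0.2128.
Player 1, Player 5 and Player 6 are above the threshold, contributing 23 each; the remaining 4 contribute 0. Total contributed: 69.
Player 7 keeps 23 and receives 4.7 × 69 × 2/32 = 20.27 from the canal-maintenance pool, for a payoff of 43.27.

43.27 labor-hours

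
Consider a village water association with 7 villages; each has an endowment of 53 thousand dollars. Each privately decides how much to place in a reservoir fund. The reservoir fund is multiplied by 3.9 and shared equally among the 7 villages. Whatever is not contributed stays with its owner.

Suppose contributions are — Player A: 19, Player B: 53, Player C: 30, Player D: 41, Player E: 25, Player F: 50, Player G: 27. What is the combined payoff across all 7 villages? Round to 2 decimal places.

1081.50 thousand dollars

Total contributed: 19 + 53 + 30 + 41 + 25 + 50 + 27 = 245; total kept: 7 × 53 − 245 = 126.
The reservoir fund pays out 3.9 × 245 = 955.50 in aggregate.
Group total = 126 + 955.50 = 1081.50.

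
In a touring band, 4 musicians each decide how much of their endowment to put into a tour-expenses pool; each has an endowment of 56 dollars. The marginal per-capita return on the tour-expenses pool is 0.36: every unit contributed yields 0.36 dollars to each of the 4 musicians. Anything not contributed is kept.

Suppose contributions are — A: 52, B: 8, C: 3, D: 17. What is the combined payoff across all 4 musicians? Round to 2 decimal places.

Total contributed: 52 + 8 + 3 + 17 = 80; total kept: 4 × 56 − 80 = 144.
The tour-expenses pool pays out 0.36 × 4 × 80 = 115.20 in aggregate.
Group total = 144 + 115.20 = 259.20.

259.20 dollars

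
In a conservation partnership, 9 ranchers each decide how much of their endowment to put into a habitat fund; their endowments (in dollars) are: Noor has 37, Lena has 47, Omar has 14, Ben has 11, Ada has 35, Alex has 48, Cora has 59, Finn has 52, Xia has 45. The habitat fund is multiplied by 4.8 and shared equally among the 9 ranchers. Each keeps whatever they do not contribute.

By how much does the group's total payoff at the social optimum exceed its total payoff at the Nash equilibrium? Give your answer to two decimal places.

The private return per contributed unit is 4.8/9 = 0.5333 < 1 for every player regardless of endowment, so the Nash equilibrium is zero contribution and the group total is Σ E_j = 37 + 47 + 14 + 11 + 35 + 48 + 59 + 52 + 45 = 348.
Each contributed unit returns 4.800 to the group, so the social optimum is full contribution by everyone: group total = 4.800 × 348 = 1670.40.
Efficiency loss = (4.800 − 1) × 348 = 1322.40.

1322.40 dollars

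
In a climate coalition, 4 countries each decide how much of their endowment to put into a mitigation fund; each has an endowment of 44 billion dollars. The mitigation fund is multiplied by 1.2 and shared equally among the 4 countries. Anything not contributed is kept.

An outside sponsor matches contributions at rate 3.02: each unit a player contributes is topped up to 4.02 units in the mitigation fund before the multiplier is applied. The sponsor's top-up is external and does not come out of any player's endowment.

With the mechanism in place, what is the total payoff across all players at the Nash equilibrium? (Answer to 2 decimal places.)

Under the mechanism each unit contributed yields 1.2 × 4.02 / 4 = 1.2060 back to its contributor per unit of net cost, which exceeds 1, making full contribution the dominant choice for everyone.
So the Nash equilibrium is full contribution by all 4; the group earns 1.2 × 4.02 × 176 = 849.02.

849.02 billion dollars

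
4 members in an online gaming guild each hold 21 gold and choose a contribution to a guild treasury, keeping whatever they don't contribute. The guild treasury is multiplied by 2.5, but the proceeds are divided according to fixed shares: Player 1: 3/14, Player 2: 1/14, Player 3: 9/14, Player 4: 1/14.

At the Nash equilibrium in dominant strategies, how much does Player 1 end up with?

A player with share s gets back 2.5·s per unit contributed, so full contribution is dominant for anyone with s > 1/2.5 = 0.4000 and zero contribution is dominant for anyone below.
Player 3 alone (share 9/14) is above the threshold, contributing 21; the remaining 3 contribute 0. Total contributed: 21.
Player 1 keeps 21 and receives 2.5 × 21 × 3/14 = 11.25 from the guild treasury, for a payoff of 32.25.

32.25 gold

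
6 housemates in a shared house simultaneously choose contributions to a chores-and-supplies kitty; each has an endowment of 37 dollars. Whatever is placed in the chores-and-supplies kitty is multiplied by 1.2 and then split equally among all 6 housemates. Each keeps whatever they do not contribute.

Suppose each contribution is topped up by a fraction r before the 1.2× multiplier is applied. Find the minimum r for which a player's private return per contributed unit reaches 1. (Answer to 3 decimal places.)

With matching at rate r, one contributed unit becomes (1 + r) in the chores-and-supplies kitty and returns 1.2 × (1 + r) / 6 to the contributor.
Setting this equal to 1: 1 + r = 6/1.2 = 5.0000.
So the minimum matching rate is r = 5.0000 − 1 = 4.000.

4.000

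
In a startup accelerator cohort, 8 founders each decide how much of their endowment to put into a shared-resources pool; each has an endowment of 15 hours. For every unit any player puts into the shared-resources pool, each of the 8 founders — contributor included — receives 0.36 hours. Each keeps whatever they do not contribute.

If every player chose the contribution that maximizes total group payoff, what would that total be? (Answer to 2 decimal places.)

Each contributed unit returns 2.880 to the group as a whole (0.36 to each of 8 players), which exceeds 1, so the social optimum is full contribution: group total = 2.880 × 120 = 345.60.

345.60 hours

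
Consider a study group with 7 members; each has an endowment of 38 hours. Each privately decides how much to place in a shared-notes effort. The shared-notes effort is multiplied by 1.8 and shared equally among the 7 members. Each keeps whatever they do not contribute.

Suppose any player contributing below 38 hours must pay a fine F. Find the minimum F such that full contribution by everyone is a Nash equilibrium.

28.23 hours

Given the others contribute fully, the best deviation is to contribute 0 (any partial contribution still incurs the fine and gives up units whose private return 0.2571 is below 1).
Deviating from 38 to 0 saves 38 hours but forfeits the deviator's share of the drop in the shared-notes effort: 1.8/7 × 38 = 9.77.
So the deviation gain is 38 − 9.77 = 28.23, and the fine must be at least 28.23 hours to wipe it out.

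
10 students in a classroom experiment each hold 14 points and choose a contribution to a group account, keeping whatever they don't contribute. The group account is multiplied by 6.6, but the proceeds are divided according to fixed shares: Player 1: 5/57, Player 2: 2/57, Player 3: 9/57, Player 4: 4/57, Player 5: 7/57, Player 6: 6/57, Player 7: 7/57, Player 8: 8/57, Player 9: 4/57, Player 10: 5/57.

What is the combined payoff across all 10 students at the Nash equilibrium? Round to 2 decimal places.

Player j's private return per contributed unit is 6.6 × (j's share). Contributing is weakly dominant for j when that share is at least 1/6.6 = 0.1515, and contributing 0 is dominant otherwise.
Player 3 alone (share 9/57) is above the threshold, contributing 14; the remaining 9 contribute 0. Total contributed: 14.
The group account pays out 6.6 × 14 = 92.40 in total (split across the unequal shares, but the aggregate is all that matters for the group sum).
The 9 free-riders keep 14 each, adding 126. Group total = 126 + 92.40 = 218.40.

218.40 points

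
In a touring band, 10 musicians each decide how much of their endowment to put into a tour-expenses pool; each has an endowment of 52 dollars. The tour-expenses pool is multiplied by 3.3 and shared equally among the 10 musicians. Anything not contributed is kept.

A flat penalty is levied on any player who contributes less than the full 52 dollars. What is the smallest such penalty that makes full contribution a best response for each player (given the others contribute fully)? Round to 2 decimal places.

34.84 dollars

Given the others contribute fully, the best deviation is to contribute 0 (any partial contribution still incurs the fine and gives up units whose private return 0.3300 is below 1).
Deviating from 52 to 0 saves 52 dollars but forfeits the deviator's share of the drop in the tour-expenses pool: 3.3/10 × 52 = 17.16.
So the deviation gain is 52 − 17.16 = 34.84, and the fine must be at least 34.84 dollars to wipe it out.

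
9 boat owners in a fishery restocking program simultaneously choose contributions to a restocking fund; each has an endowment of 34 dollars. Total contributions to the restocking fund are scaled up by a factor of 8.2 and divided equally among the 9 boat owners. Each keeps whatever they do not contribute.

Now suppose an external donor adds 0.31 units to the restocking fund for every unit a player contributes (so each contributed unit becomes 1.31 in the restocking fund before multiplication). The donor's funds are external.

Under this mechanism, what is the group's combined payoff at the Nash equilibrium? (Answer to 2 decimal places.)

Under the mechanism each unit contributed yields 8.2 × 1.31 / 9 = 1.1936 back to its contributor per unit of net cost, which exceeds 1, making full contribution the dominant choice for everyone.
So the Nash equilibrium is full contribution by all 9; the group earns 8.2 × 1.31 × 306 = 3287.05.

3287.05 dollars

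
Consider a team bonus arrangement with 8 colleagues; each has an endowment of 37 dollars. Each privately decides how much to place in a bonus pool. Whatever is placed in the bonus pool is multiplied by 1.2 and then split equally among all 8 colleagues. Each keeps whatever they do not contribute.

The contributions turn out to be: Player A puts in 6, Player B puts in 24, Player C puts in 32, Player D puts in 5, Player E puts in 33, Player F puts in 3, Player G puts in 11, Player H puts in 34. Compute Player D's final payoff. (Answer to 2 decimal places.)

Total contributed: 6 + 24 + 32 + 5 + 33 + 3 + 11 + 34 = 148.
Each receives 1.2 × 148 / 8 = 22.20 from the bonus pool.
Player D keeps 37 − 5 = 32, so Player D's payoff is 32 + 22.20 = 54.20.

54.20 dollars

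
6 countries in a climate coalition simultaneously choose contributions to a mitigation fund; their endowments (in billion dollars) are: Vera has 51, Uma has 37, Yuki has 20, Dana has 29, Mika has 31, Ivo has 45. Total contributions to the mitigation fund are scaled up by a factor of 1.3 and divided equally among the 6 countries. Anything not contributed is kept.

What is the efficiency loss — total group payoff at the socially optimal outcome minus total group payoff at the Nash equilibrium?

The private return per contributed unit is 1.3/6 = 0.2167 < 1 for every player regardless of endowment, so the Nash equilibrium is zero contribution and the group total is Σ E_j = 51 + 37 + 20 + 29 + 31 + 45 = 213.
Each contributed unit returns 1.300 to the group, so the social optimum is full contribution by everyone: group total = 1.300 × 213 = 276.90.
Efficiency loss = (1.300 − 1) × 213 = 63.90.

63.90 billion dollars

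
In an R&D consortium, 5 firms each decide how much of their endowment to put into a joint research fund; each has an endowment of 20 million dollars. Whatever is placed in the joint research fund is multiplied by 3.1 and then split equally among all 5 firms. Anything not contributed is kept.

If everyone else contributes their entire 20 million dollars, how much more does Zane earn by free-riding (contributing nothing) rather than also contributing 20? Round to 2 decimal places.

Switching from a contribution of 20 to 0 lets Zane keep an extra 20 million dollars, but lowers the joint research fund by 20, which costs Zane their own share of that drop: 3.1/5 × 20 = 12.40.
Net gain = 20 − 12.40 = 7.60. The private return per contributed unit (0.6200) is below 1, so free-riding is indeed the best response regardless of what the others do.

7.60 million dollars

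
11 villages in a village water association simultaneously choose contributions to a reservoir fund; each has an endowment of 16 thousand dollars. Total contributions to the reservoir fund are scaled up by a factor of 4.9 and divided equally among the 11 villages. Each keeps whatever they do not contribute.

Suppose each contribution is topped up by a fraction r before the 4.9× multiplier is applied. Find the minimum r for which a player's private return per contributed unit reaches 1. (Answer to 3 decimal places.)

1.245

With matching at rate r, one contributed unit becomes (1 + r) in the reservoir fund and returns 4.9 × (1 + r) / 11 to the contributor.
Setting this equal to 1: 1 + r = 11/4.9 = 2.2449.
So the minimum matching rate is r = 2.2449 − 1 = 1.245.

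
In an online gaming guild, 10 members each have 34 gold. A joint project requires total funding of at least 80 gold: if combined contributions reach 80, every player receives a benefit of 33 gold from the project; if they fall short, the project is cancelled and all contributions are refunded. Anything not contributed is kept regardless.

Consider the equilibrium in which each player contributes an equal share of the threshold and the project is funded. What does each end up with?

Equal share of the threshold: 80/10 = 8.
At this profile no one gains by cutting their contribution: any cut drops the total below 80, the project is cancelled, contributions are refunded, and the deviator ends with 34, which is less than 34 − 8 + 33 = 59. Contributing more than 8 just wastes the excess. So contributing exactly 8 is a best response.
Each player's payoff: 34 − 8 + 33 = 59.

59 gold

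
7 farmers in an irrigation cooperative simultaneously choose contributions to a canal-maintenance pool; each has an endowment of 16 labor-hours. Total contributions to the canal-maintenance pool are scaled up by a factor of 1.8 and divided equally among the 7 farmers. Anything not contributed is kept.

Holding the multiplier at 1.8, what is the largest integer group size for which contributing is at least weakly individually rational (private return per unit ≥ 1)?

1

Private return per unit is 1.8/(group size), which is ≥ 1 whenever the group size is ≤ 1.8.
The largest such integer is 1.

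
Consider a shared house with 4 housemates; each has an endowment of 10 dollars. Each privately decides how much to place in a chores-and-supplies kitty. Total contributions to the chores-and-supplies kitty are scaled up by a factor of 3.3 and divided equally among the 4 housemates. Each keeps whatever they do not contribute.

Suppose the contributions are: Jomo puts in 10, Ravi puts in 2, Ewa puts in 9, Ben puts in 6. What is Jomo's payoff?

Total contributed: 10 + 2 + 9 + 6 = 27.
Each receives 3.3 × 27 / 4 = 22.28 from the chores-and-supplies kitty.
Jomo keeps 10 − 10 = 0, so Jomo's payoff is 0 + 22.28 = 22.28.

22.28 dollars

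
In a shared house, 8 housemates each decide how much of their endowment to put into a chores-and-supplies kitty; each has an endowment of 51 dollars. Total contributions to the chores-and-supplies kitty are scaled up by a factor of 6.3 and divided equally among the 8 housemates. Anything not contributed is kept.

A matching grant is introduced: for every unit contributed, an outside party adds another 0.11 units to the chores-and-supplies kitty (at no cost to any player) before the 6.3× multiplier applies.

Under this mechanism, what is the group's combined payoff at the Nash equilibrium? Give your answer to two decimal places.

Even with the mechanism, each unit contributed returns only 6.3 × 1.11 / 8 = 0.8741 per unit of net cost, so contributing nothing is still dominant.
At the Nash equilibrium no one contributes; group total payoff = 8 × 51 = 408.

408.00 dollars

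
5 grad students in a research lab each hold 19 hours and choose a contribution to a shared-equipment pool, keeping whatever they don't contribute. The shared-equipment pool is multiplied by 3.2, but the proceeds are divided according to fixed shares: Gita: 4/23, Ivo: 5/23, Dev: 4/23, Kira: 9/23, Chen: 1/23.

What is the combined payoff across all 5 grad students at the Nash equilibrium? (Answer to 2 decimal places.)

Each unit j contributes comes back to j as 3.2 × (j's share), so j prefers to contribute only if that share exceeds 1/3.2 = 0.3125; otherwise keeping the unit dominates.
The only share above 0.3125 is Kira's 9/23, contributing 19; the remaining 4 contribute 0. Total contributed: 19.
The shared-equipment pool pays out 3.2 × 19 = 60.80 in total (split across the unequal shares, but the aggregate is all that matters for the group sum).
The 4 free-riders keep 19 each, adding 76. Group total = 76 + 60.80 = 136.80.

136.80 hours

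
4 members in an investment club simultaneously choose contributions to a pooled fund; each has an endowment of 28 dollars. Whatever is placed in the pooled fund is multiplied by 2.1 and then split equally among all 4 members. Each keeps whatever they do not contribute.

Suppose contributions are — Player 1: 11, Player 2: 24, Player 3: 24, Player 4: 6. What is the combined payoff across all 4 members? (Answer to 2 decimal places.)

183.50 dollars

Total contributed: 11 + 24 + 24 + 6 = 65; total kept: 4 × 28 − 65 = 47.
The pooled fund pays out 2.1 × 65 = 136.50 in aggregate.
Group total = 47 + 136.50 = 183.50.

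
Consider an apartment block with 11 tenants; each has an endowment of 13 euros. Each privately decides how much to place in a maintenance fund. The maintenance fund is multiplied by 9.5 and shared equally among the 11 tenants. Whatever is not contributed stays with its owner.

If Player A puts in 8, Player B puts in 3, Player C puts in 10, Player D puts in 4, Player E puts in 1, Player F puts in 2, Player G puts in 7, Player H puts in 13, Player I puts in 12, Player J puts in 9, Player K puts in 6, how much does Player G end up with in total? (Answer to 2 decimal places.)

Total contributed: 8 + 3 + 10 + 4 + 1 + 2 + 7 + 13 + 12 + 9 + 6 = 75.
Each receives 9.5 × 75 / 11 = 64.77 from the maintenance fund.
Player G keeps 13 − 7 = 6, so Player G's payoff is 6 + 64.77 = 70.77.

70.77 euros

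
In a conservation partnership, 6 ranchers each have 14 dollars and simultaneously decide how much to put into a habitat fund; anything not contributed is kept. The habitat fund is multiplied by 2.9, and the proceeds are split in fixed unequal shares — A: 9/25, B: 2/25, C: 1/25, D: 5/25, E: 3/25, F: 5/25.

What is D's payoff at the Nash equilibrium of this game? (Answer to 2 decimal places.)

22.12 dollars

A player with share s gets back 2.9·s per unit contributed, so full contribution is dominant for anyone with s > 1/2.9 = 0.3448 and zero contribution is dominant for anyone below.
The only share above 0.3448 is A's 9/25, contributing 14; the remaining 5 contribute 0. Total contributed: 14.
D keeps 14 and receives 2.9 × 14 × 5/25 = 8.12 from the habitat fund, for a payoff of 22.12.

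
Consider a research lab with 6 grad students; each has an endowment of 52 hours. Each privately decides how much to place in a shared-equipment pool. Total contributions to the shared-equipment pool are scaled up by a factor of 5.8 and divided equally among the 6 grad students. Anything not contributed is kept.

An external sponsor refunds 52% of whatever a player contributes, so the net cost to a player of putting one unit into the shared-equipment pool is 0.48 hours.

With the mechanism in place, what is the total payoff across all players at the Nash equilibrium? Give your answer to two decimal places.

With the mechanism, a contributed unit returns (5.8/6) / 0.48 = 2.0139 per unit of net cost to the contributor — now above 1 — so contributing fully is weakly dominant for every player.
So the Nash equilibrium is full contribution by all 6; the group earns 6 × (52 × 0.52 + 5.8 × 52) = 1971.84.

1971.84 hours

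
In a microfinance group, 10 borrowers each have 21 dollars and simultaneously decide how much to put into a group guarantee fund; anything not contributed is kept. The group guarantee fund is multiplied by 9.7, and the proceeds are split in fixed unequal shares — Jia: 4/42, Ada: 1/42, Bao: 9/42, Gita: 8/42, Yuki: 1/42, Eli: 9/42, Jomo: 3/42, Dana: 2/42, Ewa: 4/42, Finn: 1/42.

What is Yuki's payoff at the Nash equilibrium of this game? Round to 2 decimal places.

35.55 dollars

Player j's private return per contributed unit is 9.7 × (j's share). Contributing is weakly dominant for j when that share is at least 1/9.7 = 0.1031, and contributing 0 is dominant otherwise.
Bao, Gita and Eli clear that bar, contributing 21 each; the remaining 7 contribute 0. Total contributed: 63.
Yuki keeps 21 and receives 9.7 × 63 × 1/42 = 14.55 from the group guarantee fund, for a payoff of 35.55.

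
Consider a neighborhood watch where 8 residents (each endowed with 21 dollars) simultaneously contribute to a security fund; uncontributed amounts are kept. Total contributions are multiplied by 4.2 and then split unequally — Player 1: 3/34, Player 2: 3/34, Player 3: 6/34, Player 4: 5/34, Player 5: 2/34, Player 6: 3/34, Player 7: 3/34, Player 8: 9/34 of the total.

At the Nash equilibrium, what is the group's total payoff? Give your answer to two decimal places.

A player with share s gets back 4.2·s per unit contributed, so full contribution is dominant for anyone with s > 1/4.2 = 0.2381 and zero contribution is dominant for anyone below.
Player 8 alone (share 9/34) is above the threshold, contributing 21; the remaining 7 contribute 0. Total contributed: 21.
The security fund pays out 4.2 × 21 = 88.20 in total (split across the unequal shares, but the aggregate is all that matters for the group sum).
The 7 free-riders keep 21 each, adding 147. Group total = 147 + 88.20 = 235.20.

235.20 dollars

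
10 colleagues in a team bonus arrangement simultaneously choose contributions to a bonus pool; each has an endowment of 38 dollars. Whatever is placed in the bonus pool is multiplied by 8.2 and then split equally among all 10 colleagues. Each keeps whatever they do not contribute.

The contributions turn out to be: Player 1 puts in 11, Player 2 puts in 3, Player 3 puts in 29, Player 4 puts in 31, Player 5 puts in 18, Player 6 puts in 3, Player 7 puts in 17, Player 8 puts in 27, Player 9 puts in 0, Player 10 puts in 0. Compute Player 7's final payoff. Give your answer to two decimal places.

Total contributed: 11 + 3 + 29 + 31 + 18 + 3 + 17 + 27 + 0 + 0 = 139.
Each receives 8.2 × 139 / 10 = 113.98 from the bonus pool.
Player 7 keeps 38 − 17 = 21, so Player 7's payoff is 21 + 113.98 = 134.98.

134.98 dollars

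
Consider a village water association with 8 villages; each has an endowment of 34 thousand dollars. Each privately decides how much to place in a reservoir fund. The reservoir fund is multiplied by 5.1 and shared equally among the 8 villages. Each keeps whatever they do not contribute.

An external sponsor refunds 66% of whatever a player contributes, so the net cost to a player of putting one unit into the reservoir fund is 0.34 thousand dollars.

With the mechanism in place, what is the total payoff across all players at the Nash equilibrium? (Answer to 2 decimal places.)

Under the mechanism each unit contributed yields (5.1/8) / 0.34 = 1.8750 back to its contributor per unit of net cost, which exceeds 1, making full contribution the dominant choice for everyone.
So the Nash equilibrium is full contribution by all 8; the group earns 8 × (34 × 0.66 + 5.1 × 34) = 1566.72.

1566.72 thousand dollars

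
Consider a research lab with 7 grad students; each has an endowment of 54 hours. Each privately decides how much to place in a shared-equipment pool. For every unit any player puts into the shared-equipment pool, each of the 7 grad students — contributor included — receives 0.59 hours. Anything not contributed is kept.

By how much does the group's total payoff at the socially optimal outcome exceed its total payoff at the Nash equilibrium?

The private return per contributed unit is 0.59 < 1, so contributing 0 is dominant for every player. At the Nash equilibrium everyone keeps their 54, and the group total is 7 × 54 = 378.
Each contributed unit returns 4.130 to the group as a whole (0.59 to each of 7 players), which exceeds 1, so the social optimum is full contribution: group total = 4.130 × 378 = 1561.14.
Efficiency loss = 1561.14 − 378 = 1183.14.

1183.14 hours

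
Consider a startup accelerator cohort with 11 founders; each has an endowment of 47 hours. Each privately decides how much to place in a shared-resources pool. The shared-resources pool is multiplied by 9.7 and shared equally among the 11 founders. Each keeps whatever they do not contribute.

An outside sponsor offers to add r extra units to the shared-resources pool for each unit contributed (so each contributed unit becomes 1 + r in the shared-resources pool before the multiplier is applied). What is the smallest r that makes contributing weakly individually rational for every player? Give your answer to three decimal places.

0.134

With matching at rate r, one contributed unit becomes (1 + r) in the shared-resources pool and returns 9.7 × (1 + r) / 11 to the contributor.
Setting this equal to 1: 1 + r = 11/9.7 = 1.1340.
So the minimum matching rate is r = 1.1340 − 1 = 0.134.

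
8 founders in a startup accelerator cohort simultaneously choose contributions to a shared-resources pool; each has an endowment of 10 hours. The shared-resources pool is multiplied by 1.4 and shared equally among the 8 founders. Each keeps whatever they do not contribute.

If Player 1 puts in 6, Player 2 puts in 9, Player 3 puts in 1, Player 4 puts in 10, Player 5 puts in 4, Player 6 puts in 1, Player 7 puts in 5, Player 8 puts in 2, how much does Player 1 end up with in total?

Total contributed: 6 + 9 + 1 + 10 + 4 + 1 + 5 + 2 = 38.
Each receives 1.4 × 38 / 8 = 6.65 from the shared-resources pool.
Player 1 keeps 10 − 6 = 4, so Player 1's payoff is 4 + 6.65 = 10.65.

10.65 hours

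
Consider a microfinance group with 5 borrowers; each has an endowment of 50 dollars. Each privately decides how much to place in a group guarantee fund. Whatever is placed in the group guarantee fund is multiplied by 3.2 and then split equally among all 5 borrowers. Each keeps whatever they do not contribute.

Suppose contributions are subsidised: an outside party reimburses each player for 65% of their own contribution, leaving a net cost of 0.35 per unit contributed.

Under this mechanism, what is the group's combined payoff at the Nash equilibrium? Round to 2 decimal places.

Under the mechanism each unit contributed yields (3.2/5) / 0.35 = 1.8286 back to its contributor per unit of net cost, which exceeds 1, making full contribution the dominant choice for everyone.
So the Nash equilibrium is full contribution by all 5; the group earns 5 × (50 × 0.65 + 3.2 × 50) = 962.50.

962.50 dollars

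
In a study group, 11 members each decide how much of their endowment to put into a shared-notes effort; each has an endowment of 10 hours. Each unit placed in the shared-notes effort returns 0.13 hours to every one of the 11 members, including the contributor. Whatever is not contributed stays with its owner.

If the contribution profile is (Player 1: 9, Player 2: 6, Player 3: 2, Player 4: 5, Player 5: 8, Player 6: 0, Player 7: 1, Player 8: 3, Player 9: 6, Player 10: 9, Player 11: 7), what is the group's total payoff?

Total contributed: 9 + 6 + 2 + 5 + 8 + 0 + 1 + 3 + 6 + 9 + 7 = 56; total kept: 11 × 10 − 56 = 54.
The shared-notes effort pays out 0.13 × 11 × 56 = 80.08 in aggregate.
Group total = 54 + 80.08 = 134.08.

134.08 hours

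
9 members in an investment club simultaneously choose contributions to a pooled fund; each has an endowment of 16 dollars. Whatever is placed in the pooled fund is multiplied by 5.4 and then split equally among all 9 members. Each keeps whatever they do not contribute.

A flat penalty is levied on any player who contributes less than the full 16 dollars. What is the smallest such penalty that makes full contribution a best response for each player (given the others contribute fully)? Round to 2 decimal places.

6.40 dollars

Given the others contribute fully, the best deviation is to contribute 0 (any partial contribution still incurs the fine and gives up units whose private return 0.6000 is below 1).
Deviating from 16 to 0 saves 16 dollars but forfeits the deviator's share of the drop in the pooled fund: 5.4/9 × 16 = 9.60.
So the deviation gain is 16 − 9.60 = 6.40, and the fine must be at least 6.40 dollars to wipe it out.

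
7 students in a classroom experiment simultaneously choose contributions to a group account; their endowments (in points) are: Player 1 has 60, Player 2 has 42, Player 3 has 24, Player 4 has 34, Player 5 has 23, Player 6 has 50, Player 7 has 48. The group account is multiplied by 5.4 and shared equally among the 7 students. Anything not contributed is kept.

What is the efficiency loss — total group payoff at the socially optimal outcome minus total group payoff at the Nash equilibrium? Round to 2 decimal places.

The private return per contributed unit is 5.4/7 = 0.7714 < 1 for every player regardless of endowment, so the Nash equilibrium is zero contribution and the group total is Σ E_j = 60 + 42 + 24 + 34 + 23 + 50 + 48 = 281.
Each contributed unit returns 5.400 to the group, so the social optimum is full contribution by everyone: group total = 5.400 × 281 = 1517.40.
Efficiency loss = (5.400 − 1) × 281 = 1236.40.

1236.40 points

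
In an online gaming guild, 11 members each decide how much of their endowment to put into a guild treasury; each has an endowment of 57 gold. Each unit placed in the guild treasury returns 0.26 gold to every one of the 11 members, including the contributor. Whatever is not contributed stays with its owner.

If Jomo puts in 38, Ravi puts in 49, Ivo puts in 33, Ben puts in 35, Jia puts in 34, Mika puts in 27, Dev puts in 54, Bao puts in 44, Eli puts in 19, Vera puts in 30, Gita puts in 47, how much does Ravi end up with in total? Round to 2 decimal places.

Total contributed: 38 + 49 + 33 + 35 + 34 + 27 + 54 + 44 + 19 + 30 + 47 = 410.
Each receives 0.26 × 410 = 106.60 from the guild treasury.
Ravi keeps 57 − 49 = 8, so Ravi's payoff is 8 + 106.60 = 114.60.

114.60 gold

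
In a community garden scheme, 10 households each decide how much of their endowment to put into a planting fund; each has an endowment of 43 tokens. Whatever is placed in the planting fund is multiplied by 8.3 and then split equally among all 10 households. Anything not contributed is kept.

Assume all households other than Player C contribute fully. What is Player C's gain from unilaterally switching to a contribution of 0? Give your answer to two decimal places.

7.31 tokens

Switching from a contribution of 43 to 0 lets Player C keep an extra 43 tokens, but lowers the planting fund by 43, which costs Player C their own share of that drop: 8.3/10 × 43 = 35.69.
Net gain = 43 − 35.69 = 7.31. The private return per contributed unit (0.8300) is below 1, so free-riding is indeed the best response regardless of what the others do.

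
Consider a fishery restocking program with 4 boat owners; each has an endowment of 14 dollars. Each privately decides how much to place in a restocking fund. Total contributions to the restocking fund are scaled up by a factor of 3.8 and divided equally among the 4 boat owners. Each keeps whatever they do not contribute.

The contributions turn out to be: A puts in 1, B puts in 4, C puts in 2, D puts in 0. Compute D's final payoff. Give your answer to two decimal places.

Total contributed: 1 + 4 + 2 + 0 = 7.
Each receives 3.8 × 7 / 4 = 6.65 from the restocking fund.
D keeps 14 − 0 = 14, so D's payoff is 14 + 6.65 = 20.65.

20.65 dollars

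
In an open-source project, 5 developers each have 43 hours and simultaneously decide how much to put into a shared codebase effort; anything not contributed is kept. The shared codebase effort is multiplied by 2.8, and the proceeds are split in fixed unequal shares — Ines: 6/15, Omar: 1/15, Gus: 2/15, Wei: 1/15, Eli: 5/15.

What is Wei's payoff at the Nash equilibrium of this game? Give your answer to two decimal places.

For player j, contributing a unit is worthwhile iff 2.8 × (j's share) ≥ 1, i.e. iff j's share is at least 0.3571.
Only Ines (6/15) clears that bar, contributing 43; the remaining 4 contribute 0. Total contributed: 43.
Wei keeps 43 and receives 2.8 × 43 × 1/15 = 8.03 from the shared codebase effort, for a payoff of 51.03.

51.03 hours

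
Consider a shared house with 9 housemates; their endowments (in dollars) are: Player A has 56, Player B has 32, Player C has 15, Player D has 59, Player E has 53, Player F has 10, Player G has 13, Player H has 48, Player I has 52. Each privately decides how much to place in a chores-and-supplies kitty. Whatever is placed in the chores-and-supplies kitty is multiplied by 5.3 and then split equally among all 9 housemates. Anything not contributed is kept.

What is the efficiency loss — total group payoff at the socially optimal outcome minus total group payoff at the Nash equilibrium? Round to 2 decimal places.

The private return per contributed unit is 5.3/9 = 0.5889 < 1 for every player regardless of endowment, so the Nash equilibrium is zero contribution and the group total is Σ E_j = 56 + 32 + 15 + 59 + 53 + 10 + 13 + 48 + 52 = 338.
Each contributed unit returns 5.300 to the group, so the social optimum is full contribution by everyone: group total = 5.300 × 338 = 1791.40.
Efficiency loss = (5.300 − 1) × 338 = 1453.40.

1453.40 dollars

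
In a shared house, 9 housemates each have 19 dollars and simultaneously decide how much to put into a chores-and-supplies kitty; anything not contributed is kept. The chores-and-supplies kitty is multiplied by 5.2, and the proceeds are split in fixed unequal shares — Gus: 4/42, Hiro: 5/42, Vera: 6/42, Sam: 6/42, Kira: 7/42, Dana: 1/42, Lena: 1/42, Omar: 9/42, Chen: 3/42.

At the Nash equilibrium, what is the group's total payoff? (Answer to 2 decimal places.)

Player j's private return per contributed unit is 5.2 × (j's share). Contributing is weakly dominant for j when that share is at least 1/5.2 = 0.1923, and contributing 0 is dominant otherwise.
The only share above 0.1923 is Omar's 9/42, contributing 19; the remaining 8 contribute 0. Total contributed: 19.
The chores-and-supplies kitty pays out 5.2 × 19 = 98.80 in total (split across the unequal shares, but the aggregate is all that matters for the group sum).
The 8 free-riders keep 19 each, adding 152. Group total = 152 + 98.80 = 250.80.

250.80 dollars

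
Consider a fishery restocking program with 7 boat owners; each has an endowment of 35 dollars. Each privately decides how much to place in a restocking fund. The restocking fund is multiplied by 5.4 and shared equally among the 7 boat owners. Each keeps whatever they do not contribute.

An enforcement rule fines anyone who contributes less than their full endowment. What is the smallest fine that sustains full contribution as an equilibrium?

Given the others contribute fully, the best deviation is to contribute 0 (any partial contribution still incurs the fine and gives up units whose private return 0.7714 is below 1).
Deviating from 35 to 0 saves 35 dollars but forfeits the deviator's share of the drop in the restocking fund: 5.4/7 × 35 = 27.00.
So the deviation gain is 35 − 27.00 = 8.00, and the fine must be at least 8.00 dollars to wipe it out.

8.00 dollars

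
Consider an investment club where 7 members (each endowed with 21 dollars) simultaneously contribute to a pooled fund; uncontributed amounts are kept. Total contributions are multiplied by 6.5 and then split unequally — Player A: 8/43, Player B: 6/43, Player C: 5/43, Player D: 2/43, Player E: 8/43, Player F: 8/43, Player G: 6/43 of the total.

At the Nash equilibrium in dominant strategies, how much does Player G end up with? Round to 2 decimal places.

78.14 dollars

Player j's private return per contributed unit is 6.5 × (j's share). Contributing is weakly dominant for j when that share is at least 1/6.5 = 0.1538, and contributing 0 is dominant otherwise.
The shares above 0.1538 belong to Player A, Player E and Player F, contributing 21 each; the remaining 4 contribute 0. Total contributed: 63.
Player G keeps 21 and receives 6.5 × 63 × 6/43 = 57.14 from the pooled fund, for a payoff of 78.14.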